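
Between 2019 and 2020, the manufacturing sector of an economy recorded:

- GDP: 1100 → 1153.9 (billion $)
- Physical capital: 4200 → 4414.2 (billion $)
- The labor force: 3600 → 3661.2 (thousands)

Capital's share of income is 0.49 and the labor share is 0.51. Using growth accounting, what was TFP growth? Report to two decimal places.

GDP growth = (1153.9 − 1100) / 1100 = 4.9%.
Physical capital growth = (4414.2 − 4200) / 4200 = 5.1%.
The labor force growth = (3661.2 − 3600) / 3600 = 1.7%.
Labor's share = 1 − 0.49 = 0.51.
Physical capital: 0.49 × 5.1 = 2.499 pp.
The labor force: 0.51 × 1.7 = 0.867 pp.
TFP growth = 4.9 − 3.366 = 1.534%.

1.53%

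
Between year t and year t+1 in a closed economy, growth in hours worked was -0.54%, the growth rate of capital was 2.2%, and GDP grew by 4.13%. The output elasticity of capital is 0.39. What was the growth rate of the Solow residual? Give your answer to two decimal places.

Labor's share = 1 − 0.39 = 0.61.
Capital: 0.39 × 2.2 = 0.858 pp.
Hours worked: 0.61 × (-0.54) = -0.3294 pp.
TFP growth = 4.13 − 0.5286 = 3.6014%.

3.60%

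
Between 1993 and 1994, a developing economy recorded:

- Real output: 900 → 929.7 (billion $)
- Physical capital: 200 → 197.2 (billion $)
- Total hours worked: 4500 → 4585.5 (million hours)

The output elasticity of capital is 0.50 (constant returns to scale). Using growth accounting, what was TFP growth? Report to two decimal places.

Real output growth = (929.7 − 900) / 900 = 3.3%.
Physical capital growth = (197.2 − 200) / 200 = -1.4%.
Total hours worked growth = (4585.5 − 4500) / 4500 = 1.9%.
Labor's share = 1 − 0.5 = 0.5.
Physical capital: 0.5 × (-1.4) = -0.7 pp.
Total hours worked: 0.5 × 1.9 = 0.95 pp.
TFP growth = 3.3 − 0.25 = 3.05%.

3.05%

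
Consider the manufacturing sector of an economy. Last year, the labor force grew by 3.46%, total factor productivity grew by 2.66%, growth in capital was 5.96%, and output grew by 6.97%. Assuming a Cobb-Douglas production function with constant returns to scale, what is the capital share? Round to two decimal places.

gY = gA + α·gK + (1−α)·gL, so gY − gA − gL = α(gK − gL).
6.97 − 2.66 − 3.46 = α × (5.96 − 3.46).
0.85 = 2.5 α, so α = 0.34.

0.34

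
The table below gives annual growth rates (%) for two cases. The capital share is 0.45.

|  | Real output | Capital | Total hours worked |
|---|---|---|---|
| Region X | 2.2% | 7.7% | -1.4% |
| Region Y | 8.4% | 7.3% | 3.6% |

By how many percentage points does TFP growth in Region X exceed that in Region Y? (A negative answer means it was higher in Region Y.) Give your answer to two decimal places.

Labor's share = 1 − 0.45 = 0.55.
Region X: TFP = 2.2 − 3.465 + 0.77 = -0.495%.
Region Y: TFP = 8.4 − 3.285 − 1.98 = 3.135%.
Difference = -0.495 − (3.135) = -3.63 pp.

-3.63 percentage points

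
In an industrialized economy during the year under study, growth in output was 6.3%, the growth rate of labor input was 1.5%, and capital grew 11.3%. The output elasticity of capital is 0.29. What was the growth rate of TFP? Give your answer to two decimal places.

TFP grew 1.96%.

Labor's share = 1 − 0.29 = 0.71.
Capital: 0.29 × 11.3 = 3.277 pp.
Labor input: 0.71 × 1.5 = 1.065 pp.
TFP growth = 6.3 − 4.342 = 1.958%.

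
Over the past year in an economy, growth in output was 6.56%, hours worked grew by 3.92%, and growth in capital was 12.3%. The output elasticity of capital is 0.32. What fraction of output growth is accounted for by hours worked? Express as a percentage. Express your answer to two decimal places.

Labor's share = 1 − 0.32 = 0.68.
Hours worked contributed 0.68 × 3.92 = 2.6656 pp.
Share of growth = 2.6656 / 6.56 × 100 = 40.6341%.

Hours worked accounted for 40.63% of growth.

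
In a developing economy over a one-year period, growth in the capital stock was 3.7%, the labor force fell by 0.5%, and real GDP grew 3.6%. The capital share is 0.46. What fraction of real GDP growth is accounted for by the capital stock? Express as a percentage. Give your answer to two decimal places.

The capital stock contributed 0.46 × 3.7 = 1.702 pp.
Share of growth = 1.702 / 3.6 × 100 = 47.2778%.

The capital stock accounted for 47.28% of growth.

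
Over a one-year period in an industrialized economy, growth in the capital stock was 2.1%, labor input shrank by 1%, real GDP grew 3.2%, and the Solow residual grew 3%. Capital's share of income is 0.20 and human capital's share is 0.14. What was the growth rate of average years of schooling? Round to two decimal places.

3.14%

Labor's share = 1 − 0.2 − 0.14 = 0.66.
gY = gA + 0.2×2.1 + 0.66×(-1) + 0.14×g.
0.14×g = 3.2 − 3 + 0.24 = 0.44.
g = 0.44 / 0.14 = 3.1429%.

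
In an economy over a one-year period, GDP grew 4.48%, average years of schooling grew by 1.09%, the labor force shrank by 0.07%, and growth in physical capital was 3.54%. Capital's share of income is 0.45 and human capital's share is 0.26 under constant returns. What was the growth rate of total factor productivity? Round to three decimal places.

Labor's share = 1 − 0.45 − 0.26 = 0.29.
Physical capital: 0.45 × 3.54 = 1.593 pp.
Average years of schooling: 0.26 × 1.09 = 0.2834 pp.
The labor force: 0.29 × (-0.07) = -0.0203 pp.
TFP growth = 4.48 − 1.8561 = 2.6239%.

Total factor productivity growth was 2.624%.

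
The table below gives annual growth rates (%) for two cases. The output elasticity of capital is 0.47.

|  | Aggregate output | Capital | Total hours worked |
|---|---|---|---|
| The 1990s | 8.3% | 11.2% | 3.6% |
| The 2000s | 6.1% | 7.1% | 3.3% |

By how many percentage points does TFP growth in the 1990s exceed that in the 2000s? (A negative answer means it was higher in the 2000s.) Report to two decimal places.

Labor's share = 1 − 0.47 = 0.53.
The 1990s: TFP = 8.3 − 5.264 − 1.908 = 1.128%.
The 2000s: TFP = 6.1 − 3.337 − 1.749 = 1.014%.
Difference = 1.128 − (1.014) = 0.114 pp.

0.11 percentage points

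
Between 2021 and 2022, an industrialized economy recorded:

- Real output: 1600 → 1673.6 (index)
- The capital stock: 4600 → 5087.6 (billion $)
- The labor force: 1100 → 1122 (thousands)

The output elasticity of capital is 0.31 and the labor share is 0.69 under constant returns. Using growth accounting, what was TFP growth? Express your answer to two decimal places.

-0.07%

Real output growth = (1673.6 − 1600) / 1600 = 4.6%.
The capital stock growth = (5087.6 − 4600) / 4600 = 10.6%.
The labor force growth = (1122 − 1100) / 1100 = 2%.
Labor's share = 1 − 0.31 = 0.69.
The capital stock: 0.31 × 10.6 = 3.286 pp.
The labor force: 0.69 × 2 = 1.38 pp.
TFP growth = 4.6 − 4.666 = -0.066%.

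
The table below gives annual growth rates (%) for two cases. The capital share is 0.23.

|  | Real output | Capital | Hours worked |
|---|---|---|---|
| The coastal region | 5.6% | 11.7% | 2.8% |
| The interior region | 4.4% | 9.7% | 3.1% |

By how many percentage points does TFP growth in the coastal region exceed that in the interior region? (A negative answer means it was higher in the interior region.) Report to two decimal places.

0.97 percentage points

Labor's share = 1 − 0.23 = 0.77.
The coastal region: TFP = 5.6 − 2.691 − 2.156 = 0.753%.
The interior region: TFP = 4.4 − 2.231 − 2.387 = -0.218%.
Difference = 0.753 − (-0.218) = 0.971 pp.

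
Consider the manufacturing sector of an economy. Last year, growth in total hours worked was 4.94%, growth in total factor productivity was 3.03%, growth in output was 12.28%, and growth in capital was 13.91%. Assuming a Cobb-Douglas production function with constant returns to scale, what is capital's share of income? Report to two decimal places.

gY = gA + α·gK + (1−α)·gL, so gY − gA − gL = α(gK − gL).
12.28 − 3.03 − 4.94 = α × (13.91 − 4.94).
4.31 = 8.97 α, so α = 0.4805.

α = 0.48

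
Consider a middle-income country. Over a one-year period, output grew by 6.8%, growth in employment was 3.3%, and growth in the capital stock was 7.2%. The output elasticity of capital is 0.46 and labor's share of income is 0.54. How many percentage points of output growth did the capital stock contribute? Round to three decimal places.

3.312 pp

Contribution = share × growth = 0.46 × 7.2 = 3.312 pp.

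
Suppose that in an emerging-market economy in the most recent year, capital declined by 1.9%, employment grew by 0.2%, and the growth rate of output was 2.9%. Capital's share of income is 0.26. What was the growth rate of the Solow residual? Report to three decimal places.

3.246%

Labor's share = 1 − 0.26 = 0.74.
Capital: 0.26 × (-1.9) = -0.494 pp.
Employment: 0.74 × 0.2 = 0.148 pp.
TFP growth = 2.9 + 0.346 = 3.246%.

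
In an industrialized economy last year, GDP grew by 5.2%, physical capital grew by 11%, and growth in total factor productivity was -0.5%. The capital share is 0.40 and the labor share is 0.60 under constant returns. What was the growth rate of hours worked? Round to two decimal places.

Labor's share = 1 − 0.4 = 0.6.
gY = gA + 0.4×11 + 0.6×g.
0.6×g = 5.2 + 0.5 − 4.4 = 1.3.
g = 1.3 / 0.6 = 2.1667%.

Hours worked growth was 2.17%.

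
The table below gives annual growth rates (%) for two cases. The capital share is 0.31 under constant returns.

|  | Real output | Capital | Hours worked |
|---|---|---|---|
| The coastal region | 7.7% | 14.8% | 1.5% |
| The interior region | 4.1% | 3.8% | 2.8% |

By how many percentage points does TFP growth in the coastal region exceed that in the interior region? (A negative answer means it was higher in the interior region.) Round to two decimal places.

1.09 percentage points

Labor's share = 1 − 0.31 = 0.69.
The coastal region: TFP = 7.7 − 4.588 − 1.035 = 2.077%.
The interior region: TFP = 4.1 − 1.178 − 1.932 = 0.99%.
Difference = 2.077 − (0.99) = 1.087 pp.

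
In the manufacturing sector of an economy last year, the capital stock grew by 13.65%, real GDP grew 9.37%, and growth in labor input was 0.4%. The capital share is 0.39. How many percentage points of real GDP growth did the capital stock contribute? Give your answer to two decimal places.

Contribution = share × growth = 0.39 × 13.65 = 5.3235 pp.

5.32 percentage points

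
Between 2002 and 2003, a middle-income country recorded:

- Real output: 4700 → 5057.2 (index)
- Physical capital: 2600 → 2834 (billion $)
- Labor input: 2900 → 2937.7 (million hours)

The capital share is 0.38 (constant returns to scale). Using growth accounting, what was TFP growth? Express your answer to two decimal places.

Real output growth = (5057.2 − 4700) / 4700 = 7.6%.
Physical capital growth = (2834 − 2600) / 2600 = 9%.
Labor input growth = (2937.7 − 2900) / 2900 = 1.3%.
Labor's share = 1 − 0.38 = 0.62.
Physical capital: 0.38 × 9 = 3.42 pp.
Labor input: 0.62 × 1.3 = 0.806 pp.
TFP growth = 7.6 − 4.226 = 3.374%.

3.37%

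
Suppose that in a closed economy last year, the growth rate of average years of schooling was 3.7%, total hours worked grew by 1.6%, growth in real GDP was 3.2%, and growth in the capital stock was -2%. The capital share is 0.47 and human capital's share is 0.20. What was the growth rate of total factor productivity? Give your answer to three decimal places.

Labor's share = 1 − 0.47 − 0.2 = 0.33.
The capital stock: 0.47 × (-2) = -0.94 pp.
Average years of schooling: 0.2 × 3.7 = 0.74 pp.
Total hours worked: 0.33 × 1.6 = 0.528 pp.
TFP growth = 3.2 − 0.328 = 2.872%.

2.872%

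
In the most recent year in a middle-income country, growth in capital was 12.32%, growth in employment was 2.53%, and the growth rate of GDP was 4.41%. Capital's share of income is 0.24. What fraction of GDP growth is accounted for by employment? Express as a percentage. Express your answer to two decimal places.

Labor's share = 1 − 0.24 = 0.76.
Employment contributed 0.76 × 2.53 = 1.9228 pp.
Share of growth = 1.9228 / 4.41 × 100 = 43.6009%.

43.60%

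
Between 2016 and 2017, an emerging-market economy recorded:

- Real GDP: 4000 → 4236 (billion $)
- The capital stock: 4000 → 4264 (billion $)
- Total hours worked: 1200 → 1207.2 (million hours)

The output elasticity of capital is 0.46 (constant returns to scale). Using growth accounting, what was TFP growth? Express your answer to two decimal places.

Real GDP growth = (4236 − 4000) / 4000 = 5.9%.
The capital stock growth = (4264 − 4000) / 4000 = 6.6%.
Total hours worked growth = (1207.2 − 1200) / 1200 = 0.6%.
Labor's share = 1 − 0.46 = 0.54.
The capital stock: 0.46 × 6.6 = 3.036 pp.
Total hours worked: 0.54 × 0.6 = 0.324 pp.
TFP growth = 5.9 − 3.36 = 2.54%.

2.54%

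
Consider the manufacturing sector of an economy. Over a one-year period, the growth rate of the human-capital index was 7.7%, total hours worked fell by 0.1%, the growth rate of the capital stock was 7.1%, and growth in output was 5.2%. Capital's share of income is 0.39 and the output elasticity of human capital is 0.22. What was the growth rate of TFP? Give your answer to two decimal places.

Labor's share = 1 − 0.39 − 0.22 = 0.39.
The capital stock: 0.39 × 7.1 = 2.769 pp.
The human-capital index: 0.22 × 7.7 = 1.694 pp.
Total hours worked: 0.39 × (-0.1) = -0.039 pp.
TFP growth = 5.2 − 4.424 = 0.776%.

TFP grew 0.78%.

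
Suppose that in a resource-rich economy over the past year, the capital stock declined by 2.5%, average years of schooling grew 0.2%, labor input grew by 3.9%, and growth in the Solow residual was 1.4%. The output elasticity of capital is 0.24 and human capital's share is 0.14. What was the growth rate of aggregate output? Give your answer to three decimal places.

3.246%

Labor's share = 1 − 0.24 − 0.14 = 0.62.
The capital stock: 0.24 × (-2.5) = -0.6 pp.
Average years of schooling: 0.14 × 0.2 = 0.028 pp.
Labor input: 0.62 × 3.9 = 2.418 pp.
Output growth = 1.4 + 1.846 = 3.246%.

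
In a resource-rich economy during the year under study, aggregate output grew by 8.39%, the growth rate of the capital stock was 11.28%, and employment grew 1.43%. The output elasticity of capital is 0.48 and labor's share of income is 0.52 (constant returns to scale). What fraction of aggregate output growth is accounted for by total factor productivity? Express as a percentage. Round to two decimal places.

Labor's share = 1 − 0.48 = 0.52.
The capital stock: 0.48 × 11.28 = 5.4144 pp.
Employment: 0.52 × 1.43 = 0.7436 pp.
TFP growth = 8.39 − 6.158 = 2.232%.
TFP share of growth = 2.232 / 8.39 × 100 = 26.6031%.

26.60%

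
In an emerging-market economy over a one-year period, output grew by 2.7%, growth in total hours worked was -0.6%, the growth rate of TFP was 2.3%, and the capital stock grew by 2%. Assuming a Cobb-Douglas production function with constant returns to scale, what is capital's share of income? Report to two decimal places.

0.38

gY = gA + α·gK + (1−α)·gL, so gY − gA − gL = α(gK − gL).
2.7 − 2.3 + 0.6 = α × (2 − (-0.6)).
1 = 2.6 α, so α = 0.3846.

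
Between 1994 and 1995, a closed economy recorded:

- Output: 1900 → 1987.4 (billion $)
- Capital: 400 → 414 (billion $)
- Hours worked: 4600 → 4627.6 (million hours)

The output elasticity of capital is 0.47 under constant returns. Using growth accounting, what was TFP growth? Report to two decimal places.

2.64%

Output growth = (1987.4 − 1900) / 1900 = 4.6%.
Capital growth = (414 − 400) / 400 = 3.5%.
Hours worked growth = (4627.6 − 4600) / 4600 = 0.6%.
Labor's share = 1 − 0.47 = 0.53.
Capital: 0.47 × 3.5 = 1.645 pp.
Hours worked: 0.53 × 0.6 = 0.318 pp.
TFP growth = 4.6 − 1.963 = 2.637%.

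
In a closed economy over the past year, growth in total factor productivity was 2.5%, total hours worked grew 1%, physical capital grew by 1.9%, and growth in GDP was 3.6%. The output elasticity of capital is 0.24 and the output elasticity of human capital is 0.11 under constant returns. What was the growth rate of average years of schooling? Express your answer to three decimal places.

-0.055%

Labor's share = 1 − 0.24 − 0.11 = 0.65.
gY = gA + 0.24×1.9 + 0.65×1 + 0.11×g.
0.11×g = 3.6 − 2.5 − 1.106 = -0.006.
g = -0.006 / 0.11 = -0.05455%.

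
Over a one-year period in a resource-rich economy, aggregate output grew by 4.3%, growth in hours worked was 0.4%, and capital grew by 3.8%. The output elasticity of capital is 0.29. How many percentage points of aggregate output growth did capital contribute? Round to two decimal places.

Contribution = share × growth = 0.29 × 3.8 = 1.102 pp.

1.10 pp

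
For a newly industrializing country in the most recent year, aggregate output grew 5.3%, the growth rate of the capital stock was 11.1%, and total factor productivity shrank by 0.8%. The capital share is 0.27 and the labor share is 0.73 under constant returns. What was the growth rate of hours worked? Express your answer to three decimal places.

4.251%

Labor's share = 1 − 0.27 = 0.73.
gY = gA + 0.27×11.1 + 0.73×g.
0.73×g = 5.3 + 0.8 − 2.997 = 3.103.
g = 3.103 / 0.73 = 4.25068%.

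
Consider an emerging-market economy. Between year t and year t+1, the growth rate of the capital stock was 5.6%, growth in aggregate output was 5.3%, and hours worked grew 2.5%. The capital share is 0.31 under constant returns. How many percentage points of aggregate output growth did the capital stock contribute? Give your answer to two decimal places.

Contribution = share × growth = 0.31 × 5.6 = 1.736 pp.

1.74 pp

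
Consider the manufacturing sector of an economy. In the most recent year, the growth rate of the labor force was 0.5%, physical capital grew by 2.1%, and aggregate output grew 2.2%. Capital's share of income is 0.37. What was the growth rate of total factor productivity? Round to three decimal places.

Labor's share = 1 − 0.37 = 0.63.
Physical capital: 0.37 × 2.1 = 0.777 pp.
The labor force: 0.63 × 0.5 = 0.315 pp.
TFP growth = 2.2 − 1.092 = 1.108%.

Total factor productivity growth was 1.108%.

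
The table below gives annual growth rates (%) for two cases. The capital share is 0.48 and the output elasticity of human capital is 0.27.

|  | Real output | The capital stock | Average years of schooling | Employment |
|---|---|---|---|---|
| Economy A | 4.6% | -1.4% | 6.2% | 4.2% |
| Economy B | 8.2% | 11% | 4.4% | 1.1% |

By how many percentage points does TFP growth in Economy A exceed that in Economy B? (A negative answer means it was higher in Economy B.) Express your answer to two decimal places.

Labor's share = 1 − 0.48 − 0.27 = 0.25.
Economy A: TFP = 4.6 + 0.672 − 1.674 − 1.05 = 2.548%.
Economy B: TFP = 8.2 − 5.28 − 1.188 − 0.275 = 1.457%.
Difference = 2.548 − (1.457) = 1.091 pp.

1.09 percentage points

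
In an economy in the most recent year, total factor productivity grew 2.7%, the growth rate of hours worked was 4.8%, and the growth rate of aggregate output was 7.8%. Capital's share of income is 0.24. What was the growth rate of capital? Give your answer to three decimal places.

Labor's share = 1 − 0.24 = 0.76.
gY = gA + 0.76×4.8 + 0.24×g.
0.24×g = 7.8 − 2.7 − 3.648 = 1.452.
g = 1.452 / 0.24 = 6.05%.

6.050%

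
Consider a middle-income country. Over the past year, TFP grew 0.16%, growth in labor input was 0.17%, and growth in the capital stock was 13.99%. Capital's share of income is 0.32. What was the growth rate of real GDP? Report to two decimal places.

Labor's share = 1 − 0.32 = 0.68.
The capital stock: 0.32 × 13.99 = 4.4768 pp.
Labor input: 0.68 × 0.17 = 0.1156 pp.
Output growth = 0.16 + 4.5924 = 4.7524%.

4.75%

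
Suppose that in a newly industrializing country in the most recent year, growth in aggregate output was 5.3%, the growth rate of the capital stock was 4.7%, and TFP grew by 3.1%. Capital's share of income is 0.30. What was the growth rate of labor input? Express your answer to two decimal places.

Labor's share = 1 − 0.3 = 0.7.
gY = gA + 0.3×4.7 + 0.7×g.
0.7×g = 5.3 − 3.1 − 1.41 = 0.79.
g = 0.79 / 0.7 = 1.1286%.

Labor input growth was 1.13%.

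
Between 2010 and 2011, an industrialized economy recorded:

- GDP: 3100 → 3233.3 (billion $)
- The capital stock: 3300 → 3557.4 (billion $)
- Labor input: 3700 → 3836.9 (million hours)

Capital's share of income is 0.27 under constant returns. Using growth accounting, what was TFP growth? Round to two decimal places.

GDP growth = (3233.3 − 3100) / 3100 = 4.3%.
The capital stock growth = (3557.4 − 3300) / 3300 = 7.8%.
Labor input growth = (3836.9 − 3700) / 3700 = 3.7%.
Labor's share = 1 − 0.27 = 0.73.
The capital stock: 0.27 × 7.8 = 2.106 pp.
Labor input: 0.73 × 3.7 = 2.701 pp.
TFP growth = 4.3 − 4.807 = -0.507%.

-0.51%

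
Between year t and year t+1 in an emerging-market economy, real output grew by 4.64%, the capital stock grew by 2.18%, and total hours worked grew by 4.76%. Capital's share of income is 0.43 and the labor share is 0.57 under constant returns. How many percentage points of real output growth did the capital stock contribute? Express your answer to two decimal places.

0.94 pp

Contribution = share × growth = 0.43 × 2.18 = 0.9374 pp.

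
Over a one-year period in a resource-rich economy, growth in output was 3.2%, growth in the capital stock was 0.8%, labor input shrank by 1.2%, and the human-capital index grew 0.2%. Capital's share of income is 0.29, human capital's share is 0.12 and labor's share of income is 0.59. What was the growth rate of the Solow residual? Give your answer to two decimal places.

3.65%

Labor's share = 1 − 0.29 − 0.12 = 0.59.
The capital stock: 0.29 × 0.8 = 0.232 pp.
The human-capital index: 0.12 × 0.2 = 0.024 pp.
Labor input: 0.59 × (-1.2) = -0.708 pp.
TFP growth = 3.2 + 0.452 = 3.652%.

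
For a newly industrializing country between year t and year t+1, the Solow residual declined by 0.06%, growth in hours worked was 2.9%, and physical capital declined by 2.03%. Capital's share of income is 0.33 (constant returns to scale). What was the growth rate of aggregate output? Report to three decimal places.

Labor's share = 1 − 0.33 = 0.67.
Physical capital: 0.33 × (-2.03) = -0.6699 pp.
Hours worked: 0.67 × 2.9 = 1.943 pp.
Output growth = -0.06 + 1.2731 = 1.2131%.

1.213%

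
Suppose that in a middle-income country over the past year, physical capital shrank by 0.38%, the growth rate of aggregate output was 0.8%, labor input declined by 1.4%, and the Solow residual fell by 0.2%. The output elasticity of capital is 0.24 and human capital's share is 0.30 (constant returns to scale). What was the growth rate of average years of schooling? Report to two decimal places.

Labor's share = 1 − 0.24 − 0.3 = 0.46.
gY = gA + 0.24×(-0.38) + 0.46×(-1.4) + 0.3×g.
0.3×g = 0.8 + 0.2 + 0.7352 = 1.7352.
g = 1.7352 / 0.3 = 5.784%.

5.78%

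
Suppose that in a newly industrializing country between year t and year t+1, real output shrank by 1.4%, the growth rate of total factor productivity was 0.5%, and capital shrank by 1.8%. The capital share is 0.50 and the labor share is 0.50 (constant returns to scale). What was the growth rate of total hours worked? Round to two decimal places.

Labor's share = 1 − 0.5 = 0.5.
gY = gA + 0.5×(-1.8) + 0.5×g.
0.5×g = -1.4 − 0.5 + 0.9 = -1.
g = -1 / 0.5 = -2%.

-2.00%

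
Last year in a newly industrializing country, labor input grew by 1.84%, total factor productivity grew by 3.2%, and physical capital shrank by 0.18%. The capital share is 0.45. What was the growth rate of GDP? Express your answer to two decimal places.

Labor's share = 1 − 0.45 = 0.55.
Physical capital: 0.45 × (-0.18) = -0.081 pp.
Labor input: 0.55 × 1.84 = 1.012 pp.
Output growth = 3.2 + 0.931 = 4.131%.

GDP grew 4.13%.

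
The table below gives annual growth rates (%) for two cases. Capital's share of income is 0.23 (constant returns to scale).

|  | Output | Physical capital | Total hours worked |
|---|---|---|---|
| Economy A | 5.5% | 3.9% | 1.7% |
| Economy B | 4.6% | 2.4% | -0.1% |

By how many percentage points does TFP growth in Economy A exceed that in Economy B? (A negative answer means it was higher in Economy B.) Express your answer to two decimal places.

Labor's share = 1 − 0.23 = 0.77.
Economy A: TFP = 5.5 − 0.897 − 1.309 = 3.294%.
Economy B: TFP = 4.6 − 0.552 + 0.077 = 4.125%.
Difference = 3.294 − (4.125) = -0.831 pp.

-0.83 percentage points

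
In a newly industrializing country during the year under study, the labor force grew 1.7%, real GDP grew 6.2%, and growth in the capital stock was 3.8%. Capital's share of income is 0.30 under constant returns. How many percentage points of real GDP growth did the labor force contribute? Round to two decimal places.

1.19 percentage points

Labor's share = 1 − 0.3 = 0.7.
Contribution = share × growth = 0.7 × 1.7 = 1.19 pp.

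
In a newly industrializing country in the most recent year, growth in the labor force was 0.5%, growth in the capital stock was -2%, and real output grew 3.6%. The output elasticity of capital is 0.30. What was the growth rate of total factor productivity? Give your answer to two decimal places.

Labor's share = 1 − 0.3 = 0.7.
The capital stock: 0.3 × (-2) = -0.6 pp.
The labor force: 0.7 × 0.5 = 0.35 pp.
TFP growth = 3.6 + 0.25 = 3.85%.

3.85%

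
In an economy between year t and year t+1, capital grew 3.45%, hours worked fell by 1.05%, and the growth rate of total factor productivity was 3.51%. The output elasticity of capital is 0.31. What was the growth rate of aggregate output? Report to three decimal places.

Labor's share = 1 − 0.31 = 0.69.
Capital: 0.31 × 3.45 = 1.0695 pp.
Hours worked: 0.69 × (-1.05) = -0.7245 pp.
Output growth = 3.51 + 0.345 = 3.855%.

Aggregate output grew 3.855%.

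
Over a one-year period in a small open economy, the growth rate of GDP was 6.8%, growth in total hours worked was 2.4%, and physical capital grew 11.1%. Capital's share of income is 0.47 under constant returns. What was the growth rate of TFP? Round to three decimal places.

Labor's share = 1 − 0.47 = 0.53.
Physical capital: 0.47 × 11.1 = 5.217 pp.
Total hours worked: 0.53 × 2.4 = 1.272 pp.
TFP growth = 6.8 − 6.489 = 0.311%.

TFP grew 0.311%.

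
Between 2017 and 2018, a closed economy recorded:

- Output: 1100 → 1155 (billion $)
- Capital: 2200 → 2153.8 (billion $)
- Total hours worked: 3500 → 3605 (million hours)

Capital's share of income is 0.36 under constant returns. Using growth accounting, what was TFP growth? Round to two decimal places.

Output growth = (1155 − 1100) / 1100 = 5%.
Capital growth = (2153.8 − 2200) / 2200 = -2.1%.
Total hours worked growth = (3605 − 3500) / 3500 = 3%.
Labor's share = 1 − 0.36 = 0.64.
Capital: 0.36 × (-2.1) = -0.756 pp.
Total hours worked: 0.64 × 3 = 1.92 pp.
TFP growth = 5 − 1.164 = 3.836%.

3.84%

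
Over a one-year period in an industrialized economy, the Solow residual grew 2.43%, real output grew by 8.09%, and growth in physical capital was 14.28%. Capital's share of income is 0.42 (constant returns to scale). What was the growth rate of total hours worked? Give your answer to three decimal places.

-0.582%

Labor's share = 1 − 0.42 = 0.58.
gY = gA + 0.42×14.28 + 0.58×g.
0.58×g = 8.09 − 2.43 − 5.9976 = -0.3376.
g = -0.3376 / 0.58 = -0.58207%.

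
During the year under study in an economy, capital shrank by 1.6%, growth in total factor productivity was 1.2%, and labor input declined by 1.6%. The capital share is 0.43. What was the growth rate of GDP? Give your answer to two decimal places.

-0.40%

Labor's share = 1 − 0.43 = 0.57.
Capital: 0.43 × (-1.6) = -0.688 pp.
Labor input: 0.57 × (-1.6) = -0.912 pp.
Output growth = 1.2 + (-1.6) = -0.4%.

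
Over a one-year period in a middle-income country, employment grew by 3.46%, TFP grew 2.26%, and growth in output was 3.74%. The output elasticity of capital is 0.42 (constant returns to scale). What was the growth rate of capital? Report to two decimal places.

Labor's share = 1 − 0.42 = 0.58.
gY = gA + 0.58×3.46 + 0.42×g.
0.42×g = 3.74 − 2.26 − 2.0068 = -0.5268.
g = -0.5268 / 0.42 = -1.2543%.

-1.25%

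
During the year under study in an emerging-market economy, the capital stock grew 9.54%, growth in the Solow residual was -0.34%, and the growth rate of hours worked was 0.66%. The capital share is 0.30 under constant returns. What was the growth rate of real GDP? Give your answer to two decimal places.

Real GDP growth was 2.98%.

Labor's share = 1 − 0.3 = 0.7.
The capital stock: 0.3 × 9.54 = 2.862 pp.
Hours worked: 0.7 × 0.66 = 0.462 pp.
Output growth = -0.34 + 3.324 = 2.984%.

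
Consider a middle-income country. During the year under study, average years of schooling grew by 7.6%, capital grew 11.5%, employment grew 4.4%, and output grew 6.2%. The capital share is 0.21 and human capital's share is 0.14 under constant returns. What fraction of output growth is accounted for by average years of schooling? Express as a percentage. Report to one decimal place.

17.2%

Average years of schooling contributed 0.14 × 7.6 = 1.064 pp.
Share of growth = 1.064 / 6.2 × 100 = 17.161%.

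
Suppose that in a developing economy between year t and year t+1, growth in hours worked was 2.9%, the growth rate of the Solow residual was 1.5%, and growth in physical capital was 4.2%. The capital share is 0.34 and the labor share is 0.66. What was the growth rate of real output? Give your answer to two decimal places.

Labor's share = 1 − 0.34 = 0.66.
Physical capital: 0.34 × 4.2 = 1.428 pp.
Hours worked: 0.66 × 2.9 = 1.914 pp.
Output growth = 1.5 + 3.342 = 4.842%.

Real output grew 4.84%.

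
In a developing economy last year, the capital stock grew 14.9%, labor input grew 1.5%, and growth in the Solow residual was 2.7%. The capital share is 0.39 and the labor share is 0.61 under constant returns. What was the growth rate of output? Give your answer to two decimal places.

Labor's share = 1 − 0.39 = 0.61.
The capital stock: 0.39 × 14.9 = 5.811 pp.
Labor input: 0.61 × 1.5 = 0.915 pp.
Output growth = 2.7 + 6.726 = 9.426%.

Output growth was 9.43%.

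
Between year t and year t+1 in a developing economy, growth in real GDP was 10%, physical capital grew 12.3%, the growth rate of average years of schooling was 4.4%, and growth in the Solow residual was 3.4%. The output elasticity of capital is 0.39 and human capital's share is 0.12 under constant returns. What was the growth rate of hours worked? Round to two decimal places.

2.60%

Labor's share = 1 − 0.39 − 0.12 = 0.49.
gY = gA + 0.39×12.3 + 0.12×4.4 + 0.49×g.
0.49×g = 10 − 3.4 − 5.325 = 1.275.
g = 1.275 / 0.49 = 2.602%.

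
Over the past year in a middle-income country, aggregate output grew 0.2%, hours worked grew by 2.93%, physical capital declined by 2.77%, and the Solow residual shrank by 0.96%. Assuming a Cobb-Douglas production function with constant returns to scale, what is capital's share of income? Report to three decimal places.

gY = gA + α·gK + (1−α)·gL, so gY − gA − gL = α(gK − gL).
0.2 + 0.96 − 2.93 = α × (-2.77 − 2.93).
-1.77 = -5.7 α, so α = 0.31053.

α = 0.311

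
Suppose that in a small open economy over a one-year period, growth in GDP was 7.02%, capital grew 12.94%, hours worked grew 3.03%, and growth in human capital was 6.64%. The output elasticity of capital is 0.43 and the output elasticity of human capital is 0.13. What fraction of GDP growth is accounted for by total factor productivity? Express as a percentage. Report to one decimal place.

Labor's share = 1 − 0.43 − 0.13 = 0.44.
Capital: 0.43 × 12.94 = 5.5642 pp.
Human capital: 0.13 × 6.64 = 0.8632 pp.
Hours worked: 0.44 × 3.03 = 1.3332 pp.
TFP growth = 7.02 − 7.7606 = -0.7406%.
TFP share of growth = -0.7406 / 7.02 × 100 = -10.55%.

-10.5%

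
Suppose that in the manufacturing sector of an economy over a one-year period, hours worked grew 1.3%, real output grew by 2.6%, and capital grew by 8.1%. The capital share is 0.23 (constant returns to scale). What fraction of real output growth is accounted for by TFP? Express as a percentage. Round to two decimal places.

TFP accounted for -10.15% of growth.

Labor's share = 1 − 0.23 = 0.77.
Capital: 0.23 × 8.1 = 1.863 pp.
Hours worked: 0.77 × 1.3 = 1.001 pp.
TFP growth = 2.6 − 2.864 = -0.264%.
TFP share of growth = -0.264 / 2.6 × 100 = -10.1538%.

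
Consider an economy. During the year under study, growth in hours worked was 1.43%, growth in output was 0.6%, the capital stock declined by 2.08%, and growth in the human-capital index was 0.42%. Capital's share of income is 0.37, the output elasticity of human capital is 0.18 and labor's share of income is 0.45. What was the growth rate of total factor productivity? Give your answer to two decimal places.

Labor's share = 1 − 0.37 − 0.18 = 0.45.
The capital stock: 0.37 × (-2.08) = -0.7696 pp.
The human-capital index: 0.18 × 0.42 = 0.0756 pp.
Hours worked: 0.45 × 1.43 = 0.6435 pp.
TFP growth = 0.6 + 0.0505 = 0.6505%.

Total factor productivity grew 0.65%.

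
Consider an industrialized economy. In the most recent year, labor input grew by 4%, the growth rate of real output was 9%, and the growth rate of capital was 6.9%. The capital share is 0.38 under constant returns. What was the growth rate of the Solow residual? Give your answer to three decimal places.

The Solow residual grew 3.898%.

Labor's share = 1 − 0.38 = 0.62.
Capital: 0.38 × 6.9 = 2.622 pp.
Labor input: 0.62 × 4 = 2.48 pp.
TFP growth = 9 − 5.102 = 3.898%.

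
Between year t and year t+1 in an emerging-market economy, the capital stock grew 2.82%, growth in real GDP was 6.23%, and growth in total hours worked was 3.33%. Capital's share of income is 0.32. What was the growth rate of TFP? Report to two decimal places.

Labor's share = 1 − 0.32 = 0.68.
The capital stock: 0.32 × 2.82 = 0.9024 pp.
Total hours worked: 0.68 × 3.33 = 2.2644 pp.
TFP growth = 6.23 − 3.1668 = 3.0632%.

3.06%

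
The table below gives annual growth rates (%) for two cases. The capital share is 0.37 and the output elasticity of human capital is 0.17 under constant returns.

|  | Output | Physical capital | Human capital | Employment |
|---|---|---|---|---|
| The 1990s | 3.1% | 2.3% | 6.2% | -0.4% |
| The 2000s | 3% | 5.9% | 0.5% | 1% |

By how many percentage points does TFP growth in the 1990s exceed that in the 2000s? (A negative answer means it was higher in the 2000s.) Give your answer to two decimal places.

Labor's share = 1 − 0.37 − 0.17 = 0.46.
The 1990s: TFP = 3.1 − 0.851 − 1.054 + 0.184 = 1.379%.
The 2000s: TFP = 3 − 2.183 − 0.085 − 0.46 = 0.272%.
Difference = 1.379 − (0.272) = 1.107 pp.

1.11 percentage points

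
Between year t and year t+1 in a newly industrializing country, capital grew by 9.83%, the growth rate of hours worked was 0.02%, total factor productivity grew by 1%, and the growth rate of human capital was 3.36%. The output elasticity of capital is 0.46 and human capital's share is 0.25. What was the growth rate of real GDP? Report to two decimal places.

Real GDP growth was 6.37%.

Labor's share = 1 − 0.46 − 0.25 = 0.29.
Capital: 0.46 × 9.83 = 4.5218 pp.
Human capital: 0.25 × 3.36 = 0.84 pp.
Hours worked: 0.29 × 0.02 = 0.0058 pp.
Output growth = 1 + 5.3676 = 6.3676%.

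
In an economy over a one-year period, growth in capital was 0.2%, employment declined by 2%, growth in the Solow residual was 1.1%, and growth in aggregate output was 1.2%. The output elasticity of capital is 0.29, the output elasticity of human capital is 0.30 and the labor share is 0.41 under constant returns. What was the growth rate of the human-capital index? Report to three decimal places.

2.873%

Labor's share = 1 − 0.29 − 0.3 = 0.41.
gY = gA + 0.29×0.2 + 0.41×(-2) + 0.3×g.
0.3×g = 1.2 − 1.1 + 0.762 = 0.862.
g = 0.862 / 0.3 = 2.87333%.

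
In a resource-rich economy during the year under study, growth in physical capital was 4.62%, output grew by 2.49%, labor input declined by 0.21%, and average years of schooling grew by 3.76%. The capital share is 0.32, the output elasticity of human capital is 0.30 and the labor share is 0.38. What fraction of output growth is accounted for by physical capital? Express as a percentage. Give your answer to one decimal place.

Physical capital accounted for 59.4% of growth.

Physical capital contributed 0.32 × 4.62 = 1.4784 pp.
Share of growth = 1.4784 / 2.49 × 100 = 59.373%.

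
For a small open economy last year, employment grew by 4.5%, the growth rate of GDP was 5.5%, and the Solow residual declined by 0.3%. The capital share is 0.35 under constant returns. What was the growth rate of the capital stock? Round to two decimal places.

Labor's share = 1 − 0.35 = 0.65.
gY = gA + 0.65×4.5 + 0.35×g.
0.35×g = 5.5 + 0.3 − 2.925 = 2.875.
g = 2.875 / 0.35 = 8.2143%.

8.21%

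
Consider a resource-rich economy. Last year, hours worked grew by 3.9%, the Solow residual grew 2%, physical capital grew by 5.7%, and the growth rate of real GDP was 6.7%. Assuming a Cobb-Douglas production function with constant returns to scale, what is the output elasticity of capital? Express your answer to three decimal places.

The output elasticity of capital is 0.444.

gY = gA + α·gK + (1−α)·gL, so gY − gA − gL = α(gK − gL).
6.7 − 2 − 3.9 = α × (5.7 − 3.9).
0.8 = 1.8 α, so α = 0.44444.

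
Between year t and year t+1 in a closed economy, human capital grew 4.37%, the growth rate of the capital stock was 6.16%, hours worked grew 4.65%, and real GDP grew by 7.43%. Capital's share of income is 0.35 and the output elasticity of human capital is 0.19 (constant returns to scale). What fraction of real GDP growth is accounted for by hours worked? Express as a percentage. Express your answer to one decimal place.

Hours worked accounted for 28.8% of growth.

Labor's share = 1 − 0.35 − 0.19 = 0.46.
Hours worked contributed 0.46 × 4.65 = 2.139 pp.
Share of growth = 2.139 / 7.43 × 100 = 28.789%.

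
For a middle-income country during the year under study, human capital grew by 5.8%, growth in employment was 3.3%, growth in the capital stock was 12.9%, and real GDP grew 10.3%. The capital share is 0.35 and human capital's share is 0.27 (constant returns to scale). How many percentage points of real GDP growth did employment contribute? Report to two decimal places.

Labor's share = 1 − 0.35 − 0.27 = 0.38.
Contribution = share × growth = 0.38 × 3.3 = 1.254 pp.

1.25 percentage points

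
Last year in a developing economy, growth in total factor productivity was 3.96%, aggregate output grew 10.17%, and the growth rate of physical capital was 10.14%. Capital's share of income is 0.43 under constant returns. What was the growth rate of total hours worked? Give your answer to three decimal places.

3.245%

Labor's share = 1 − 0.43 = 0.57.
gY = gA + 0.43×10.14 + 0.57×g.
0.57×g = 10.17 − 3.96 − 4.3602 = 1.8498.
g = 1.8498 / 0.57 = 3.24526%.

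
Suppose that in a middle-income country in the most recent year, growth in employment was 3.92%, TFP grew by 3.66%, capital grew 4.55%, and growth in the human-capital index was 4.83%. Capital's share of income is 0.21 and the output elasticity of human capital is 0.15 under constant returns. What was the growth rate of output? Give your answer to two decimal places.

Labor's share = 1 − 0.21 − 0.15 = 0.64.
Capital: 0.21 × 4.55 = 0.9555 pp.
The human-capital index: 0.15 × 4.83 = 0.7245 pp.
Employment: 0.64 × 3.92 = 2.5088 pp.
Output growth = 3.66 + 4.1888 = 7.8488%.

7.85%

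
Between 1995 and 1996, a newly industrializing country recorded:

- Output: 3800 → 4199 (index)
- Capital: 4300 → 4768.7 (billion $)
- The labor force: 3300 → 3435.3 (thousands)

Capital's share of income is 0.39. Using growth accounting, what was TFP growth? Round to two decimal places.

3.75%

Output growth = (4199 − 3800) / 3800 = 10.5%.
Capital growth = (4768.7 − 4300) / 4300 = 10.9%.
The labor force growth = (3435.3 − 3300) / 3300 = 4.1%.
Labor's share = 1 − 0.39 = 0.61.
Capital: 0.39 × 10.9 = 4.251 pp.
The labor force: 0.61 × 4.1 = 2.501 pp.
TFP growth = 10.5 − 6.752 = 3.748%.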